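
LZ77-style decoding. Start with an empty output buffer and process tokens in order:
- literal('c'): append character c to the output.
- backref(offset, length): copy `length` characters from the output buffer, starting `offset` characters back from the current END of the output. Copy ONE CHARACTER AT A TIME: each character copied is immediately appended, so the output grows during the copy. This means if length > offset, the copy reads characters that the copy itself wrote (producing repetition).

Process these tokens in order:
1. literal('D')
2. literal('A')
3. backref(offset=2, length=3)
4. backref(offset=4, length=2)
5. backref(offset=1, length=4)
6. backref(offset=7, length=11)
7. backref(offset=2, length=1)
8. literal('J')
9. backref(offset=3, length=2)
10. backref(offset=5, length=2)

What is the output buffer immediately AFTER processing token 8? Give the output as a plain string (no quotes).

Answer: DADADADDDDDDADDDDDDADDDJ

Derivation:
Token 1: literal('D'). Output: "D"
Token 2: literal('A'). Output: "DA"
Token 3: backref(off=2, len=3) (overlapping!). Copied 'DAD' from pos 0. Output: "DADAD"
Token 4: backref(off=4, len=2). Copied 'AD' from pos 1. Output: "DADADAD"
Token 5: backref(off=1, len=4) (overlapping!). Copied 'DDDD' from pos 6. Output: "DADADADDDDD"
Token 6: backref(off=7, len=11) (overlapping!). Copied 'DADDDDDDADD' from pos 4. Output: "DADADADDDDDDADDDDDDADD"
Token 7: backref(off=2, len=1). Copied 'D' from pos 20. Output: "DADADADDDDDDADDDDDDADDD"
Token 8: literal('J'). Output: "DADADADDDDDDADDDDDDADDDJ"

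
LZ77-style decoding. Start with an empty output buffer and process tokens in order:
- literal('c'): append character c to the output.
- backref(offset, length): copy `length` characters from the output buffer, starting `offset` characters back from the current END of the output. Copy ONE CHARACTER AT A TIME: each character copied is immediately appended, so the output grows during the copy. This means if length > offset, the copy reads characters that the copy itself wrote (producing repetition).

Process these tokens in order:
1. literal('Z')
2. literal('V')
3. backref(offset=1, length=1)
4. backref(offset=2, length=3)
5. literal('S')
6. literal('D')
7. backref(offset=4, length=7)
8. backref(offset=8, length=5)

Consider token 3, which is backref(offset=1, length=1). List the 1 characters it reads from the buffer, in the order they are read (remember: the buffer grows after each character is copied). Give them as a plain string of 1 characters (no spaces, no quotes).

Answer: V

Derivation:
Token 1: literal('Z'). Output: "Z"
Token 2: literal('V'). Output: "ZV"
Token 3: backref(off=1, len=1). Buffer before: "ZV" (len 2)
  byte 1: read out[1]='V', append. Buffer now: "ZVV"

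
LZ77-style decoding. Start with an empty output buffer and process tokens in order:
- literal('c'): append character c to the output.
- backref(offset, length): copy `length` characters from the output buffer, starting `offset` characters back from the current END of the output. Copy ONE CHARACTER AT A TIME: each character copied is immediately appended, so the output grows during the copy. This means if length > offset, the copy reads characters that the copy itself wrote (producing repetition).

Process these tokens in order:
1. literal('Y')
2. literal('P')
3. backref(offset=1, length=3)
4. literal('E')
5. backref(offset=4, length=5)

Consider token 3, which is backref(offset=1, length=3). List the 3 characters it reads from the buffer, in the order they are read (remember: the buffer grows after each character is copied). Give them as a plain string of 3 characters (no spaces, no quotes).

Answer: PPP

Derivation:
Token 1: literal('Y'). Output: "Y"
Token 2: literal('P'). Output: "YP"
Token 3: backref(off=1, len=3). Buffer before: "YP" (len 2)
  byte 1: read out[1]='P', append. Buffer now: "YPP"
  byte 2: read out[2]='P', append. Buffer now: "YPPP"
  byte 3: read out[3]='P', append. Buffer now: "YPPPP"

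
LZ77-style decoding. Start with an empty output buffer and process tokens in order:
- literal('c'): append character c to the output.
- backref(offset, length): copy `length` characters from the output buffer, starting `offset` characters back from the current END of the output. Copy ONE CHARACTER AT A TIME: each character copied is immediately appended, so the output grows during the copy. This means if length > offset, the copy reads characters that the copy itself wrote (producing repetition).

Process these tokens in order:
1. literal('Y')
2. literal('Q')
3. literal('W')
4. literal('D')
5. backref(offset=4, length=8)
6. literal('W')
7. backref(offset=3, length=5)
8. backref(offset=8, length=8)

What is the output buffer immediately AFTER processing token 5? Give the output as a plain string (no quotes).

Token 1: literal('Y'). Output: "Y"
Token 2: literal('Q'). Output: "YQ"
Token 3: literal('W'). Output: "YQW"
Token 4: literal('D'). Output: "YQWD"
Token 5: backref(off=4, len=8) (overlapping!). Copied 'YQWDYQWD' from pos 0. Output: "YQWDYQWDYQWD"

Answer: YQWDYQWDYQWD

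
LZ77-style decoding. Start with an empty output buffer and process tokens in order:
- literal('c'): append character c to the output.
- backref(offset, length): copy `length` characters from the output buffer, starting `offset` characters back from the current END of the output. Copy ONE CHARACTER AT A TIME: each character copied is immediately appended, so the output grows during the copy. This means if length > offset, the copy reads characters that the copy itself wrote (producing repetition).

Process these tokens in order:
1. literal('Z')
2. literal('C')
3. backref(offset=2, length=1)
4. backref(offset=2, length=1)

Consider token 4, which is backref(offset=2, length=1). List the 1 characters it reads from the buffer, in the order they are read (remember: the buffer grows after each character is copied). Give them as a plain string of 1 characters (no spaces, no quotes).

Token 1: literal('Z'). Output: "Z"
Token 2: literal('C'). Output: "ZC"
Token 3: backref(off=2, len=1). Copied 'Z' from pos 0. Output: "ZCZ"
Token 4: backref(off=2, len=1). Buffer before: "ZCZ" (len 3)
  byte 1: read out[1]='C', append. Buffer now: "ZCZC"

Answer: C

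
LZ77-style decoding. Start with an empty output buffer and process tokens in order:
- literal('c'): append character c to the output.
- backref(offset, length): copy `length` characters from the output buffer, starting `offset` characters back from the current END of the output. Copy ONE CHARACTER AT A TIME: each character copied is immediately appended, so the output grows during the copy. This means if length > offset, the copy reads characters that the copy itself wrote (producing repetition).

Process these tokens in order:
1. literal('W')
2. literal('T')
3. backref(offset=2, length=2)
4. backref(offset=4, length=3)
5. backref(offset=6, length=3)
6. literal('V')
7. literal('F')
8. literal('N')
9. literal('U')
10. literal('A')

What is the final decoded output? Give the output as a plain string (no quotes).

Token 1: literal('W'). Output: "W"
Token 2: literal('T'). Output: "WT"
Token 3: backref(off=2, len=2). Copied 'WT' from pos 0. Output: "WTWT"
Token 4: backref(off=4, len=3). Copied 'WTW' from pos 0. Output: "WTWTWTW"
Token 5: backref(off=6, len=3). Copied 'TWT' from pos 1. Output: "WTWTWTWTWT"
Token 6: literal('V'). Output: "WTWTWTWTWTV"
Token 7: literal('F'). Output: "WTWTWTWTWTVF"
Token 8: literal('N'). Output: "WTWTWTWTWTVFN"
Token 9: literal('U'). Output: "WTWTWTWTWTVFNU"
Token 10: literal('A'). Output: "WTWTWTWTWTVFNUA"

Answer: WTWTWTWTWTVFNUA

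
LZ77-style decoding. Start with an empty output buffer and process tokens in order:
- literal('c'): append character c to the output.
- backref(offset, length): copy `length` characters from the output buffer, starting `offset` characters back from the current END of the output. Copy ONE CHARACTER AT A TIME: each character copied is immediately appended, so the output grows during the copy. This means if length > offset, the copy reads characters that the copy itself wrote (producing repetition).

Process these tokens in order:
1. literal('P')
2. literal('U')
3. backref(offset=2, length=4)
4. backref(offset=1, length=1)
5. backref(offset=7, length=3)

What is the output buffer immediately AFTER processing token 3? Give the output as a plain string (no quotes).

Answer: PUPUPU

Derivation:
Token 1: literal('P'). Output: "P"
Token 2: literal('U'). Output: "PU"
Token 3: backref(off=2, len=4) (overlapping!). Copied 'PUPU' from pos 0. Output: "PUPUPU"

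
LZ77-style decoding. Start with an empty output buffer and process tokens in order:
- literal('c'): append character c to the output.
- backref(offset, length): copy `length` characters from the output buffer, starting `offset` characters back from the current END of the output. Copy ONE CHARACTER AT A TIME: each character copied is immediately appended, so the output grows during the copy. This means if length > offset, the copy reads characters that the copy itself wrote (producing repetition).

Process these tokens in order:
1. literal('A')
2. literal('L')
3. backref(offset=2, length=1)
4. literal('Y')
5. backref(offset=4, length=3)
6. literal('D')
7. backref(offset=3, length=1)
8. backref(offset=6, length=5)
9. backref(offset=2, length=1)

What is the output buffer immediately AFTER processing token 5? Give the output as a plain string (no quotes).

Answer: ALAYALA

Derivation:
Token 1: literal('A'). Output: "A"
Token 2: literal('L'). Output: "AL"
Token 3: backref(off=2, len=1). Copied 'A' from pos 0. Output: "ALA"
Token 4: literal('Y'). Output: "ALAY"
Token 5: backref(off=4, len=3). Copied 'ALA' from pos 0. Output: "ALAYALA"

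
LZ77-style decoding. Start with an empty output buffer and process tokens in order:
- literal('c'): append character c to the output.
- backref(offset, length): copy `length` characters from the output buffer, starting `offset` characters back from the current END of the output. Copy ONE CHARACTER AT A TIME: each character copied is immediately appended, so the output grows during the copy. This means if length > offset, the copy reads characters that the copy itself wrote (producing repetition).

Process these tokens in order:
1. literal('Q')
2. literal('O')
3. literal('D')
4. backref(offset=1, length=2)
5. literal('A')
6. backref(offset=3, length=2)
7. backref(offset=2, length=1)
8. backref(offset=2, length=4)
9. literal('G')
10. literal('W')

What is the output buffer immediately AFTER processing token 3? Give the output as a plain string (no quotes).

Answer: QOD

Derivation:
Token 1: literal('Q'). Output: "Q"
Token 2: literal('O'). Output: "QO"
Token 3: literal('D'). Output: "QOD"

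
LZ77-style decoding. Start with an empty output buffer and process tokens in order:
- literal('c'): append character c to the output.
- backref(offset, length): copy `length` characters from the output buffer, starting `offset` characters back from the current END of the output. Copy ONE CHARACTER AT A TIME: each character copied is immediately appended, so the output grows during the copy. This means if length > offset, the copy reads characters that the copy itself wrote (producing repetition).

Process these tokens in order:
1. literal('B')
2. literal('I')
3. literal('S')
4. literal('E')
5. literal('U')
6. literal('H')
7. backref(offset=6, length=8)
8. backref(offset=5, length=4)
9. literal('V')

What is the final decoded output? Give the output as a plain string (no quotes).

Token 1: literal('B'). Output: "B"
Token 2: literal('I'). Output: "BI"
Token 3: literal('S'). Output: "BIS"
Token 4: literal('E'). Output: "BISE"
Token 5: literal('U'). Output: "BISEU"
Token 6: literal('H'). Output: "BISEUH"
Token 7: backref(off=6, len=8) (overlapping!). Copied 'BISEUHBI' from pos 0. Output: "BISEUHBISEUHBI"
Token 8: backref(off=5, len=4). Copied 'EUHB' from pos 9. Output: "BISEUHBISEUHBIEUHB"
Token 9: literal('V'). Output: "BISEUHBISEUHBIEUHBV"

Answer: BISEUHBISEUHBIEUHBV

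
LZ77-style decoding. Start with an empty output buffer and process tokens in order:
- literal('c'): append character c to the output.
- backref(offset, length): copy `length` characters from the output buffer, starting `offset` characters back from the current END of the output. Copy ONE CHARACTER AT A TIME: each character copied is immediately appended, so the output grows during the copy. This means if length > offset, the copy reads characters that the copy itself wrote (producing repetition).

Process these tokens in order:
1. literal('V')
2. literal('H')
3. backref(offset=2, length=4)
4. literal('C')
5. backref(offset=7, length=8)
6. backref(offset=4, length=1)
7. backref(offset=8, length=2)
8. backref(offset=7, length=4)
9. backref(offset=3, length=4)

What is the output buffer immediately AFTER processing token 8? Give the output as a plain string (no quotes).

Answer: VHVHVHCVHVHVHCVVHVVHCV

Derivation:
Token 1: literal('V'). Output: "V"
Token 2: literal('H'). Output: "VH"
Token 3: backref(off=2, len=4) (overlapping!). Copied 'VHVH' from pos 0. Output: "VHVHVH"
Token 4: literal('C'). Output: "VHVHVHC"
Token 5: backref(off=7, len=8) (overlapping!). Copied 'VHVHVHCV' from pos 0. Output: "VHVHVHCVHVHVHCV"
Token 6: backref(off=4, len=1). Copied 'V' from pos 11. Output: "VHVHVHCVHVHVHCVV"
Token 7: backref(off=8, len=2). Copied 'HV' from pos 8. Output: "VHVHVHCVHVHVHCVVHV"
Token 8: backref(off=7, len=4). Copied 'VHCV' from pos 11. Output: "VHVHVHCVHVHVHCVVHVVHCV"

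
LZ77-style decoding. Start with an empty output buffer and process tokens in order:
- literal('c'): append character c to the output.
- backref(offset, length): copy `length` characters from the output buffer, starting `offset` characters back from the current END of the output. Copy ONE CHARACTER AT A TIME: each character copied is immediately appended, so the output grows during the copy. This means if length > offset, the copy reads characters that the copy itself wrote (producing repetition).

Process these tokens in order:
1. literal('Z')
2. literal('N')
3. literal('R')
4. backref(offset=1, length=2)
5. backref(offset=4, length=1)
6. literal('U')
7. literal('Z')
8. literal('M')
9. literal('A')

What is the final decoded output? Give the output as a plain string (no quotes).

Token 1: literal('Z'). Output: "Z"
Token 2: literal('N'). Output: "ZN"
Token 3: literal('R'). Output: "ZNR"
Token 4: backref(off=1, len=2) (overlapping!). Copied 'RR' from pos 2. Output: "ZNRRR"
Token 5: backref(off=4, len=1). Copied 'N' from pos 1. Output: "ZNRRRN"
Token 6: literal('U'). Output: "ZNRRRNU"
Token 7: literal('Z'). Output: "ZNRRRNUZ"
Token 8: literal('M'). Output: "ZNRRRNUZM"
Token 9: literal('A'). Output: "ZNRRRNUZMA"

Answer: ZNRRRNUZMA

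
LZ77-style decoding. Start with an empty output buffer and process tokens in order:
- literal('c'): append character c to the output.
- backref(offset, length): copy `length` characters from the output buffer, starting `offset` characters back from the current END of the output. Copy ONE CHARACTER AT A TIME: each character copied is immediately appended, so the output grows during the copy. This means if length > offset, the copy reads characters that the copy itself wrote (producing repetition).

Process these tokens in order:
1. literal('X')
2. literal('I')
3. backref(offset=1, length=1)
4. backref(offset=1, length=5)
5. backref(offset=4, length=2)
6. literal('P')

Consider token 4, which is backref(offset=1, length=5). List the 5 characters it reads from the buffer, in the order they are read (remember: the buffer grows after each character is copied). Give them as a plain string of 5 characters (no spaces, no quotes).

Answer: IIIII

Derivation:
Token 1: literal('X'). Output: "X"
Token 2: literal('I'). Output: "XI"
Token 3: backref(off=1, len=1). Copied 'I' from pos 1. Output: "XII"
Token 4: backref(off=1, len=5). Buffer before: "XII" (len 3)
  byte 1: read out[2]='I', append. Buffer now: "XIII"
  byte 2: read out[3]='I', append. Buffer now: "XIIII"
  byte 3: read out[4]='I', append. Buffer now: "XIIIII"
  byte 4: read out[5]='I', append. Buffer now: "XIIIIII"
  byte 5: read out[6]='I', append. Buffer now: "XIIIIIII"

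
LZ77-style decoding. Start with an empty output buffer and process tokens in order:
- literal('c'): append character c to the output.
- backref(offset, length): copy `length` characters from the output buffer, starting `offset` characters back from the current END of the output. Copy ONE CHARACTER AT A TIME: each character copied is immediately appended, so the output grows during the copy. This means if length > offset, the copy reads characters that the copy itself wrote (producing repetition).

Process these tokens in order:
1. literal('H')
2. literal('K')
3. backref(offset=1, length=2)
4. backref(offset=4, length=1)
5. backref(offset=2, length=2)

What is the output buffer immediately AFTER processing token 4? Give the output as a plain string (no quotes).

Answer: HKKKH

Derivation:
Token 1: literal('H'). Output: "H"
Token 2: literal('K'). Output: "HK"
Token 3: backref(off=1, len=2) (overlapping!). Copied 'KK' from pos 1. Output: "HKKK"
Token 4: backref(off=4, len=1). Copied 'H' from pos 0. Output: "HKKKH"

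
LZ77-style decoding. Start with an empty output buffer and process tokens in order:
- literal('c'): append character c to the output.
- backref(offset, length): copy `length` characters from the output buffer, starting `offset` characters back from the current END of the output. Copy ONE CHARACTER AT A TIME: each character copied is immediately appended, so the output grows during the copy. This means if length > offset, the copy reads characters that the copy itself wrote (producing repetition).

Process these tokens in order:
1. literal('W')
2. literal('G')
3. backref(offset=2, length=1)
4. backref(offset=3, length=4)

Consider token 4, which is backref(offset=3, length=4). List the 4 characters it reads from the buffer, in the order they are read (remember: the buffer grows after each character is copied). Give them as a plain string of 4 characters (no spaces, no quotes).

Token 1: literal('W'). Output: "W"
Token 2: literal('G'). Output: "WG"
Token 3: backref(off=2, len=1). Copied 'W' from pos 0. Output: "WGW"
Token 4: backref(off=3, len=4). Buffer before: "WGW" (len 3)
  byte 1: read out[0]='W', append. Buffer now: "WGWW"
  byte 2: read out[1]='G', append. Buffer now: "WGWWG"
  byte 3: read out[2]='W', append. Buffer now: "WGWWGW"
  byte 4: read out[3]='W', append. Buffer now: "WGWWGWW"

Answer: WGWW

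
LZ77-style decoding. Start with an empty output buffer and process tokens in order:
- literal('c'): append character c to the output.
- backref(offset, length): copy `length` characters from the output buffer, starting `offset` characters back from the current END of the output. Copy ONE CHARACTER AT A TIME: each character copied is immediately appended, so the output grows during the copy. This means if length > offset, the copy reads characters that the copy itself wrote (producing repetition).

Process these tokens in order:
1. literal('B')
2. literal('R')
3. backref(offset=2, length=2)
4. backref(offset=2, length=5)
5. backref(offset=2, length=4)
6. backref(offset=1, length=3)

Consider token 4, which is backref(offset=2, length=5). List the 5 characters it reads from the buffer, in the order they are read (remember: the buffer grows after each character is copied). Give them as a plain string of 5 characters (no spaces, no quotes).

Answer: BRBRB

Derivation:
Token 1: literal('B'). Output: "B"
Token 2: literal('R'). Output: "BR"
Token 3: backref(off=2, len=2). Copied 'BR' from pos 0. Output: "BRBR"
Token 4: backref(off=2, len=5). Buffer before: "BRBR" (len 4)
  byte 1: read out[2]='B', append. Buffer now: "BRBRB"
  byte 2: read out[3]='R', append. Buffer now: "BRBRBR"
  byte 3: read out[4]='B', append. Buffer now: "BRBRBRB"
  byte 4: read out[5]='R', append. Buffer now: "BRBRBRBR"
  byte 5: read out[6]='B', append. Buffer now: "BRBRBRBRB"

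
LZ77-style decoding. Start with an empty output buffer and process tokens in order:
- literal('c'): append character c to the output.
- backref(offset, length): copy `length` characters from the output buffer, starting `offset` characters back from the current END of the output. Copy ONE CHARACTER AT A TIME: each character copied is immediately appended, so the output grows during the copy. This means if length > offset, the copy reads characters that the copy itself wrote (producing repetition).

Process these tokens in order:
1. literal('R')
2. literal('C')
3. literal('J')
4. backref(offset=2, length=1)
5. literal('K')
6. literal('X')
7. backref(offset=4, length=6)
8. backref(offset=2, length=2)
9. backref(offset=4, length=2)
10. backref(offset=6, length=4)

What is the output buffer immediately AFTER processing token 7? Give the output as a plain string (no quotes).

Answer: RCJCKXJCKXJC

Derivation:
Token 1: literal('R'). Output: "R"
Token 2: literal('C'). Output: "RC"
Token 3: literal('J'). Output: "RCJ"
Token 4: backref(off=2, len=1). Copied 'C' from pos 1. Output: "RCJC"
Token 5: literal('K'). Output: "RCJCK"
Token 6: literal('X'). Output: "RCJCKX"
Token 7: backref(off=4, len=6) (overlapping!). Copied 'JCKXJC' from pos 2. Output: "RCJCKXJCKXJC"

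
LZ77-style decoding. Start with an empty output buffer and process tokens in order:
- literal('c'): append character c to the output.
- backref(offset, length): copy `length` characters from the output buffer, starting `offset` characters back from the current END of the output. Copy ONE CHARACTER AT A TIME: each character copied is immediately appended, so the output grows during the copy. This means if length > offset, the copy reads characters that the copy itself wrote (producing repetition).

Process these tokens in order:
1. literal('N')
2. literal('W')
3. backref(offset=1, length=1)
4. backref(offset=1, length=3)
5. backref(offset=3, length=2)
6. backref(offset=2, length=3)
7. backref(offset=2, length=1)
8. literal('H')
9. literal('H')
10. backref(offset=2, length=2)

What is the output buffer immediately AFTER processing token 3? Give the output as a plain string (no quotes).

Answer: NWW

Derivation:
Token 1: literal('N'). Output: "N"
Token 2: literal('W'). Output: "NW"
Token 3: backref(off=1, len=1). Copied 'W' from pos 1. Output: "NWW"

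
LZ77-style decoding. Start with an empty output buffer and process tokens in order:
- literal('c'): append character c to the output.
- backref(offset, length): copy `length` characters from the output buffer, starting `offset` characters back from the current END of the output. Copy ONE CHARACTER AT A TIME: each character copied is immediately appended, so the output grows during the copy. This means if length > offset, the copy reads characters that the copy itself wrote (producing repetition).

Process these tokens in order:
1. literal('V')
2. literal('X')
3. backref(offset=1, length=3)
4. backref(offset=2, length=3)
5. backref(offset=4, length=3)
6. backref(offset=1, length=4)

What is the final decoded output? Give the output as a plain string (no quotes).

Answer: VXXXXXXXXXXXXXX

Derivation:
Token 1: literal('V'). Output: "V"
Token 2: literal('X'). Output: "VX"
Token 3: backref(off=1, len=3) (overlapping!). Copied 'XXX' from pos 1. Output: "VXXXX"
Token 4: backref(off=2, len=3) (overlapping!). Copied 'XXX' from pos 3. Output: "VXXXXXXX"
Token 5: backref(off=4, len=3). Copied 'XXX' from pos 4. Output: "VXXXXXXXXXX"
Token 6: backref(off=1, len=4) (overlapping!). Copied 'XXXX' from pos 10. Output: "VXXXXXXXXXXXXXX"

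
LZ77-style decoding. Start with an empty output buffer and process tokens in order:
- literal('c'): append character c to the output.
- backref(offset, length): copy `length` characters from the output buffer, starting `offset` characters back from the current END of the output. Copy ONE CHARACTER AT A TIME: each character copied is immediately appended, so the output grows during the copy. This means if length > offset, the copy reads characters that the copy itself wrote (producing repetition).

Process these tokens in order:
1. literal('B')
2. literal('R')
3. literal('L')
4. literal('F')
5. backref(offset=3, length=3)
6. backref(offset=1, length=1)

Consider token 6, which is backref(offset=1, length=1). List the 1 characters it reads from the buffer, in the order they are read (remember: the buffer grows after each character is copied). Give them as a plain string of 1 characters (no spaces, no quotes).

Answer: F

Derivation:
Token 1: literal('B'). Output: "B"
Token 2: literal('R'). Output: "BR"
Token 3: literal('L'). Output: "BRL"
Token 4: literal('F'). Output: "BRLF"
Token 5: backref(off=3, len=3). Copied 'RLF' from pos 1. Output: "BRLFRLF"
Token 6: backref(off=1, len=1). Buffer before: "BRLFRLF" (len 7)
  byte 1: read out[6]='F', append. Buffer now: "BRLFRLFF"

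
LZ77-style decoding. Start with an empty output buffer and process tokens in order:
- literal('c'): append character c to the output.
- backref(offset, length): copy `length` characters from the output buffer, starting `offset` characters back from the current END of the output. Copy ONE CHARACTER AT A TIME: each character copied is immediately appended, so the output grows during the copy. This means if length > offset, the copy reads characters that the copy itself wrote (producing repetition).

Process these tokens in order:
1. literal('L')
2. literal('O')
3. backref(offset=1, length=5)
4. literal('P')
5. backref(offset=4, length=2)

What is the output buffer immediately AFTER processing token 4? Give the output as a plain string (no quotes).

Answer: LOOOOOOP

Derivation:
Token 1: literal('L'). Output: "L"
Token 2: literal('O'). Output: "LO"
Token 3: backref(off=1, len=5) (overlapping!). Copied 'OOOOO' from pos 1. Output: "LOOOOOO"
Token 4: literal('P'). Output: "LOOOOOOP"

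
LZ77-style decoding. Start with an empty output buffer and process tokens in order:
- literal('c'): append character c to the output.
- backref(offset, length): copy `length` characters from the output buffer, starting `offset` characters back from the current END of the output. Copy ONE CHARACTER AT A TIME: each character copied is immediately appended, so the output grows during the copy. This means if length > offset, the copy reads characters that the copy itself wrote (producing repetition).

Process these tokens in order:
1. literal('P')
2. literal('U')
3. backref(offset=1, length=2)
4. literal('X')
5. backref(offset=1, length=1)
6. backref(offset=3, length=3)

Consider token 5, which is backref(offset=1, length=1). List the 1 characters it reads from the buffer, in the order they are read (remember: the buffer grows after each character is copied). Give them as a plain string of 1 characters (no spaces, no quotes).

Answer: X

Derivation:
Token 1: literal('P'). Output: "P"
Token 2: literal('U'). Output: "PU"
Token 3: backref(off=1, len=2) (overlapping!). Copied 'UU' from pos 1. Output: "PUUU"
Token 4: literal('X'). Output: "PUUUX"
Token 5: backref(off=1, len=1). Buffer before: "PUUUX" (len 5)
  byte 1: read out[4]='X', append. Buffer now: "PUUUXX"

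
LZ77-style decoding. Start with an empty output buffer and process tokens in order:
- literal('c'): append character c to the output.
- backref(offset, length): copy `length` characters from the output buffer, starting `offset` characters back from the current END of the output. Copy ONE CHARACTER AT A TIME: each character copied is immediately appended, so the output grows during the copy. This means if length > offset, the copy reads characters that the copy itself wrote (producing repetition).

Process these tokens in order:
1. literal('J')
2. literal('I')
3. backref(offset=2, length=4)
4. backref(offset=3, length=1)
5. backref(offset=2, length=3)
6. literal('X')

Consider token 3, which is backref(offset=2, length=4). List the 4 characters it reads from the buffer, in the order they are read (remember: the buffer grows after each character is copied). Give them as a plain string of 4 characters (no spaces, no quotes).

Token 1: literal('J'). Output: "J"
Token 2: literal('I'). Output: "JI"
Token 3: backref(off=2, len=4). Buffer before: "JI" (len 2)
  byte 1: read out[0]='J', append. Buffer now: "JIJ"
  byte 2: read out[1]='I', append. Buffer now: "JIJI"
  byte 3: read out[2]='J', append. Buffer now: "JIJIJ"
  byte 4: read out[3]='I', append. Buffer now: "JIJIJI"

Answer: JIJI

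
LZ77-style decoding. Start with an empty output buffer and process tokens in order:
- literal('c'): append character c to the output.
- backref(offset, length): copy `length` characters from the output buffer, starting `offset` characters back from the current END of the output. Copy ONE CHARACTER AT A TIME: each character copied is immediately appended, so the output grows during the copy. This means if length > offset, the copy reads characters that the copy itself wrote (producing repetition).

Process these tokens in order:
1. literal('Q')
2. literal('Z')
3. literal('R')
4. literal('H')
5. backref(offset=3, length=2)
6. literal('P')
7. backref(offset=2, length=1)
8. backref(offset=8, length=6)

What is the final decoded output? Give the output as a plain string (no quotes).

Token 1: literal('Q'). Output: "Q"
Token 2: literal('Z'). Output: "QZ"
Token 3: literal('R'). Output: "QZR"
Token 4: literal('H'). Output: "QZRH"
Token 5: backref(off=3, len=2). Copied 'ZR' from pos 1. Output: "QZRHZR"
Token 6: literal('P'). Output: "QZRHZRP"
Token 7: backref(off=2, len=1). Copied 'R' from pos 5. Output: "QZRHZRPR"
Token 8: backref(off=8, len=6). Copied 'QZRHZR' from pos 0. Output: "QZRHZRPRQZRHZR"

Answer: QZRHZRPRQZRHZR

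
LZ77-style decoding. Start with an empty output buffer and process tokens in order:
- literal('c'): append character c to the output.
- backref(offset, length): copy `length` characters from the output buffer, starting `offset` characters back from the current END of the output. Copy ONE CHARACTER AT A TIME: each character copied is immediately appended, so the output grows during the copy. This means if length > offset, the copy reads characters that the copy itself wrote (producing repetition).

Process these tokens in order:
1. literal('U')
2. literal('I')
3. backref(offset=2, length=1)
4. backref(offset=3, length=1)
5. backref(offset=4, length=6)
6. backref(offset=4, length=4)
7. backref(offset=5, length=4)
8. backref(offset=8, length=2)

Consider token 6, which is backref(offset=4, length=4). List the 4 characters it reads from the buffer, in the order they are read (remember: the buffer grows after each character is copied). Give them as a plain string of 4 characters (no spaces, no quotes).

Token 1: literal('U'). Output: "U"
Token 2: literal('I'). Output: "UI"
Token 3: backref(off=2, len=1). Copied 'U' from pos 0. Output: "UIU"
Token 4: backref(off=3, len=1). Copied 'U' from pos 0. Output: "UIUU"
Token 5: backref(off=4, len=6) (overlapping!). Copied 'UIUUUI' from pos 0. Output: "UIUUUIUUUI"
Token 6: backref(off=4, len=4). Buffer before: "UIUUUIUUUI" (len 10)
  byte 1: read out[6]='U', append. Buffer now: "UIUUUIUUUIU"
  byte 2: read out[7]='U', append. Buffer now: "UIUUUIUUUIUU"
  byte 3: read out[8]='U', append. Buffer now: "UIUUUIUUUIUUU"
  byte 4: read out[9]='I', append. Buffer now: "UIUUUIUUUIUUUI"

Answer: UUUI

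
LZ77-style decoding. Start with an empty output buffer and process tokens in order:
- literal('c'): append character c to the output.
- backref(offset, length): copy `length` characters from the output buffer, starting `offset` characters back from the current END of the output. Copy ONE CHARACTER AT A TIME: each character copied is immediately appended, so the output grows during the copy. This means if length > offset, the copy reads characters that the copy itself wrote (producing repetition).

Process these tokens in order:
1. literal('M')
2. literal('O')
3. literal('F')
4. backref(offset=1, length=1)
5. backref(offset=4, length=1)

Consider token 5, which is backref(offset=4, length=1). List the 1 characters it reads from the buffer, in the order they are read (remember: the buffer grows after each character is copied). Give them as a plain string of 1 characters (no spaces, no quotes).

Answer: M

Derivation:
Token 1: literal('M'). Output: "M"
Token 2: literal('O'). Output: "MO"
Token 3: literal('F'). Output: "MOF"
Token 4: backref(off=1, len=1). Copied 'F' from pos 2. Output: "MOFF"
Token 5: backref(off=4, len=1). Buffer before: "MOFF" (len 4)
  byte 1: read out[0]='M', append. Buffer now: "MOFFM"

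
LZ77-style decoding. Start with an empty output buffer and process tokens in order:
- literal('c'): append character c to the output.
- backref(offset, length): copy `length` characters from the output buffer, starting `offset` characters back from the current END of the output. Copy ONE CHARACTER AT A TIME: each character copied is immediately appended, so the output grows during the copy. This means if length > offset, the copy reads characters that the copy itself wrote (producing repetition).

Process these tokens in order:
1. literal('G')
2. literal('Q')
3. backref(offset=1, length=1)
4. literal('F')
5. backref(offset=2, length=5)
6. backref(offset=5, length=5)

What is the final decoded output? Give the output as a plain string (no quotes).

Answer: GQQFQFQFQQFQFQ

Derivation:
Token 1: literal('G'). Output: "G"
Token 2: literal('Q'). Output: "GQ"
Token 3: backref(off=1, len=1). Copied 'Q' from pos 1. Output: "GQQ"
Token 4: literal('F'). Output: "GQQF"
Token 5: backref(off=2, len=5) (overlapping!). Copied 'QFQFQ' from pos 2. Output: "GQQFQFQFQ"
Token 6: backref(off=5, len=5). Copied 'QFQFQ' from pos 4. Output: "GQQFQFQFQQFQFQ"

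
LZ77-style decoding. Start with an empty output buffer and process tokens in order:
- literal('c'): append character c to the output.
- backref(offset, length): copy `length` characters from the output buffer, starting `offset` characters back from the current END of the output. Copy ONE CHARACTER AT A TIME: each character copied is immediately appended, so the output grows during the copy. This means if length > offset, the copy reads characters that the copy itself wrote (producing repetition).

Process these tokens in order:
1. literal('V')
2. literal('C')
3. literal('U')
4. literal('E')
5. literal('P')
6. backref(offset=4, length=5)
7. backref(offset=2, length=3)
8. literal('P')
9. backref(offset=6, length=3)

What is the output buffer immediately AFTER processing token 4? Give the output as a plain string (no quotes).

Answer: VCUE

Derivation:
Token 1: literal('V'). Output: "V"
Token 2: literal('C'). Output: "VC"
Token 3: literal('U'). Output: "VCU"
Token 4: literal('E'). Output: "VCUE"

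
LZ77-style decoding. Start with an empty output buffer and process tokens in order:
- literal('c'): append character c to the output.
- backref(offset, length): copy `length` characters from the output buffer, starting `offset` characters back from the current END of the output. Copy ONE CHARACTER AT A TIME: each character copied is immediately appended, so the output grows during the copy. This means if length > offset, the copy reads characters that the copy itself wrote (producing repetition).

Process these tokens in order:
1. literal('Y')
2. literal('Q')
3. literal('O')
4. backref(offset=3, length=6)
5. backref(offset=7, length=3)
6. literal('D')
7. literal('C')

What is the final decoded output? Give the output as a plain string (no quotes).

Answer: YQOYQOYQOOYQDC

Derivation:
Token 1: literal('Y'). Output: "Y"
Token 2: literal('Q'). Output: "YQ"
Token 3: literal('O'). Output: "YQO"
Token 4: backref(off=3, len=6) (overlapping!). Copied 'YQOYQO' from pos 0. Output: "YQOYQOYQO"
Token 5: backref(off=7, len=3). Copied 'OYQ' from pos 2. Output: "YQOYQOYQOOYQ"
Token 6: literal('D'). Output: "YQOYQOYQOOYQD"
Token 7: literal('C'). Output: "YQOYQOYQOOYQDC"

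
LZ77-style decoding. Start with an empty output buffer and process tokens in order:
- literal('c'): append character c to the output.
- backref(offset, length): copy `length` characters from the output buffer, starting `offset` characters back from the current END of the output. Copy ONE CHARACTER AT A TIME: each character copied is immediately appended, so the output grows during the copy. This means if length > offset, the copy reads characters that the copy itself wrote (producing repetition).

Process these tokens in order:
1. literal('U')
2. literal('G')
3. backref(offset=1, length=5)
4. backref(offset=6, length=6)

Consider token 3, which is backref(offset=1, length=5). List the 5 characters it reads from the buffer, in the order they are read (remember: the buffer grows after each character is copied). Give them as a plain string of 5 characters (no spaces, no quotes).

Answer: GGGGG

Derivation:
Token 1: literal('U'). Output: "U"
Token 2: literal('G'). Output: "UG"
Token 3: backref(off=1, len=5). Buffer before: "UG" (len 2)
  byte 1: read out[1]='G', append. Buffer now: "UGG"
  byte 2: read out[2]='G', append. Buffer now: "UGGG"
  byte 3: read out[3]='G', append. Buffer now: "UGGGG"
  byte 4: read out[4]='G', append. Buffer now: "UGGGGG"
  byte 5: read out[5]='G', append. Buffer now: "UGGGGGG"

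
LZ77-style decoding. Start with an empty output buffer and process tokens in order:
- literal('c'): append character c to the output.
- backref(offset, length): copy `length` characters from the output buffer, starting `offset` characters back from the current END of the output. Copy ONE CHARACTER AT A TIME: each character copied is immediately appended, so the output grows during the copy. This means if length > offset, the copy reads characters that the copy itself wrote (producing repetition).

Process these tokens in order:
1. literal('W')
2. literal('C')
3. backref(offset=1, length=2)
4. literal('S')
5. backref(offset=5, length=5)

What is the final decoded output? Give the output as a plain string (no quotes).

Token 1: literal('W'). Output: "W"
Token 2: literal('C'). Output: "WC"
Token 3: backref(off=1, len=2) (overlapping!). Copied 'CC' from pos 1. Output: "WCCC"
Token 4: literal('S'). Output: "WCCCS"
Token 5: backref(off=5, len=5). Copied 'WCCCS' from pos 0. Output: "WCCCSWCCCS"

Answer: WCCCSWCCCS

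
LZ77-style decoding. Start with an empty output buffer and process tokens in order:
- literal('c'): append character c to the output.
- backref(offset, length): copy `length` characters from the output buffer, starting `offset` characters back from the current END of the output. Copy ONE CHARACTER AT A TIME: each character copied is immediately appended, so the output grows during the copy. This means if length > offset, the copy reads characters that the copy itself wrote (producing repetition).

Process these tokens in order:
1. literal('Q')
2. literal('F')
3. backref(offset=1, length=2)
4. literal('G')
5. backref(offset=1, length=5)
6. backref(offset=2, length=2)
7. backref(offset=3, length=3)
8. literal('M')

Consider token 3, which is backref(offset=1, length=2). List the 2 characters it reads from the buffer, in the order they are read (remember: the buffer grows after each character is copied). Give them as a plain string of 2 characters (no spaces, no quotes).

Answer: FF

Derivation:
Token 1: literal('Q'). Output: "Q"
Token 2: literal('F'). Output: "QF"
Token 3: backref(off=1, len=2). Buffer before: "QF" (len 2)
  byte 1: read out[1]='F', append. Buffer now: "QFF"
  byte 2: read out[2]='F', append. Buffer now: "QFFF"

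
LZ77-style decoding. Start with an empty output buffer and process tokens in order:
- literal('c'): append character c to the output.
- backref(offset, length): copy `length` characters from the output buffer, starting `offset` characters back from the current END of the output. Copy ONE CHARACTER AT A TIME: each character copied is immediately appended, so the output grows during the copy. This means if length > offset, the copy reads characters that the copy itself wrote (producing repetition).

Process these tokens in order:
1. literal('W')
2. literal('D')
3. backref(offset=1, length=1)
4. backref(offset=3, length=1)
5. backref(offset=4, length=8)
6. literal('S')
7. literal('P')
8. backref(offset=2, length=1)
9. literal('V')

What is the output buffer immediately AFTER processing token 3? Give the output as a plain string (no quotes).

Answer: WDD

Derivation:
Token 1: literal('W'). Output: "W"
Token 2: literal('D'). Output: "WD"
Token 3: backref(off=1, len=1). Copied 'D' from pos 1. Output: "WDD"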